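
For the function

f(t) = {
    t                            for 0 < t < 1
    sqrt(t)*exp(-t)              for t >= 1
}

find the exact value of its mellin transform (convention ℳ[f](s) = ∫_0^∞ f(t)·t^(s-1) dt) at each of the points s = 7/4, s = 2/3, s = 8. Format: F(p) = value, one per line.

back out the shared t-power: sqrt(t) on [0, 1); exp(-t) on [1, ∞)
decompose at 1; ℳ[f](s) sums the 2 pieces' integrals
the [0, 1) slice contributes ∫ t·t^(s-1) dt
on [1, ∞) integrate f = sqrt(t)*exp(-t) against the kernel

F(7/4) = 4/11 + uppergamma(9/4, 1)
F(2/3) = uppergamma(7/6, 1) + 3/5
F(8) = (E*(256 + 18243225*sqrt(pi)*erfc(1)) + 74070054)*exp(-1)/2304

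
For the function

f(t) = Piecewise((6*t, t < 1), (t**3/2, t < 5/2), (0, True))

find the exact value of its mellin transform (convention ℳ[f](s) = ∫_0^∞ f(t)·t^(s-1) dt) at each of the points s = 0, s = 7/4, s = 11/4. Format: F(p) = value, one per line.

F(0) = 135/16
F(7/4) = 434/209 + 625*2**(1/4)*5**(3/4)/304
F(11/4) = 174/115 + 3125*2**(1/4)*5**(3/4)/736

along the cuts 1, ℳ[f](s) splits into 2 integrals
on [0, 1): add ∫ 6*t·t^(s-1) dt
∫ t**3/2·t^(s-1) over [1, 5/2)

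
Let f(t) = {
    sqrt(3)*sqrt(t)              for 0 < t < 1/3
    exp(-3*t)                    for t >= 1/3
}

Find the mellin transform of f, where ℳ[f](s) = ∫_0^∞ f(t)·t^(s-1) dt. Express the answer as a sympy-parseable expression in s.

((2*s + 1)*uppergamma(s, 1) + 2)/(3**s*(2*s + 1))
  Re(s) > -1/2

back out the common scale on t: sqrt(t) on [0, 1); exp(-t) on [1, ∞)
slice at 1/3, transform all 2 pieces, and sum them
on [0, 1/3) integrate f = sqrt(3)*sqrt(t) against the kernel
∫ exp(-3*t)·t^(s-1) over [1/3, ∞)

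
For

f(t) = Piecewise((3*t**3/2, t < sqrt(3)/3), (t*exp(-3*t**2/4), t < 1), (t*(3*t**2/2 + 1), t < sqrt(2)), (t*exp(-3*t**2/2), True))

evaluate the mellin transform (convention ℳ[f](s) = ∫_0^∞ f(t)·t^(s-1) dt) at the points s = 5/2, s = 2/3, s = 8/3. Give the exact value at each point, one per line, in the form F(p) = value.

F(5/2) = 3**(1/4)*(-308*sqrt(2)*uppergamma(7/4, 3/4) - 129*3**(3/4) + 7 + 77*2**(3/4)*uppergamma(7/4, 3) + 308*sqrt(2)*uppergamma(7/4, 1/4) + 384*6**(3/4))/693
F(2/3) = 3**(1/6)*(-111*3**(5/6) - 110*2**(2/3)*uppergamma(5/6, 3/4) + 55*2**(5/6)*uppergamma(5/6, 3) + 15 + 110*2**(2/3)*uppergamma(5/6, 1/4) + 156*6**(5/6))/330
F(8/3) = 3**(1/6)*(-1496*2**(2/3)*uppergamma(11/6, 3/4) - 603*3**(5/6) + 33 + 374*2**(5/6)*uppergamma(11/6, 3) + 1496*2**(2/3)*uppergamma(11/6, 1/4) + 1800*6**(5/6))/3366

the power substitution comes off first: 3*t**(3/2)/2 on [0, 1/3); sqrt(t)*exp(-3*t/4) on [1/3, 1); sqrt(t)*(3*t/2 + 1) on [1, 2); …
reversing the shared t-power: 3*t/2 on [0, 1/3); exp(-3*t/4) on [1/3, 1); 3*t/2 + 1 on [1, 2); …
peel off the common scale on t: t on [0, 1/2); exp(-t/2) on [1/2, 3/2); t + 1 on [3/2, 3); …
treat the 4 regions marked off by sqrt(3)/3, 1, sqrt(2) separately and sum
piece [0, sqrt(3)/3): integrate 3*t**3/2 against the kernel
∫ over [sqrt(3)/3, 1) of t*exp(-3*t**2/4)·t^(s-1) joins the sum
on [1, sqrt(2)) integrate f = t*(3*t**2/2 + 1) against the kernel
segment [sqrt(2), ∞) carries t*exp(-3*t**2/2); integrate it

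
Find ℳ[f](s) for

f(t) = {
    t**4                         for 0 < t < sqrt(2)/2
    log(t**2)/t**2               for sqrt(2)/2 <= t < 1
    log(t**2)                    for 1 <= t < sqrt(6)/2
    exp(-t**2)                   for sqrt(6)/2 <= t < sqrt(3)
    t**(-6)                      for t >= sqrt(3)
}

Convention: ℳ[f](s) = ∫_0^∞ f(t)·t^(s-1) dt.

the power substitution comes off first: t**2 on [0, 1/2); log(t)/t on [1/2, 1); log(t) on [1, 3/2); …
f breaks at sqrt(2)/2, 1, sqrt(6)/2, sqrt(3) into 5 integrals to sum
on [0, sqrt(2)/2): add ∫ t**4·t^(s-1) dt
on [sqrt(2)/2, 1) integrate f = log(t**2)/t**2 against the kernel
segment [1, sqrt(6)/2) carries log(t**2); integrate it
piece [sqrt(6)/2, sqrt(3)): integrate exp(-t**2) against the kernel
∫ t**(-6)·t^(s-1) over [sqrt(3), ∞)

(27*2**(s/2)*s**2*(s/2 - 3)*(s/2 + 2)*(s**2/4 - s + 1)*uppergamma(s/2, 3/2) - 27*2**(s/2)*s**2*(s/2 - 3)*(s/2 + 2)*(s**2/4 - s + 1)*uppergamma(s/2, 3) - 27*2**(s/2)*s**2*(s/2 - 3)*(s/2 + 2) + 108*2**(s/2)*(s/2 - 3)*(s/2 + 2)*(s**2/4 - s + 1) - 54*3**(s/2)*s*(s/2 - 3)*(s/2 + 2)*(s**2/4 - s + 1)*log(2) + 54*3**(s/2)*s*(s/2 - 3)*(s/2 + 2)*(s**2/4 - s + 1)*log(3) - 108*3**(s/2)*(s/2 - 3)*(s/2 + 2)*(s**2/4 - s + 1) - 6**(s/2)*s**2*(s/2 + 2)*(s**2/4 - s + 1) + 27*s**3*(s/2 - 3)*(s/2 + 2)*log(2) - 54*s**2*(s/2 - 3)*(s/2 + 2)*log(2) + 54*s**2*(s/2 - 3)*(s/2 + 2) + 27*s**2*(s/2 - 3)*(s**2/4 - s + 1)/4)/(54*2**(s/2)*s**2*(s/2 - 3)*(s/2 + 2)*(s**2/4 - s + 1))
  -4 < Re(s) < 6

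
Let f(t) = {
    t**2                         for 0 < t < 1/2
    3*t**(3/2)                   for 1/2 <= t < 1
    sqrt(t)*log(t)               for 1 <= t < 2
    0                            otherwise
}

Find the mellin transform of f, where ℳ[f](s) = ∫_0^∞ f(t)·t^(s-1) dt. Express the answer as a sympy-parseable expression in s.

undo the shared t-power: t**(3/2) on [0, 1/2); 3*t on [1/2, 1); log(t) on [1, 2)
breakpoints 1/2, 1: one integral from each of the 3 segments
on [0, 1/2) integrate f = t**2 against the kernel
∫ 3*t**(3/2)·t^(s-1) over [1/2, 1)
on [1, 2) integrate f = sqrt(t)*log(t) against the kernel

2**(-s - 5/2)*(2**(s + 7/2)*(2*s + 1)**2*(3*s + 6) + 2**(s + 9/2)*(s + 2)*(2*s + 3) - 2**(2*s + 5)*(s + 2)*(2*s + 3) + 16*4**s*(s + 2)*(2*s + 1)*(2*s + 3)*log(2) + (-12*s - 24)*(2*s + 1)**2 + sqrt(2)*(2*s + 1)**2*(2*s + 3))/((s + 2)*(2*s + 1)**2*(2*s + 3))
  Re(s) > -2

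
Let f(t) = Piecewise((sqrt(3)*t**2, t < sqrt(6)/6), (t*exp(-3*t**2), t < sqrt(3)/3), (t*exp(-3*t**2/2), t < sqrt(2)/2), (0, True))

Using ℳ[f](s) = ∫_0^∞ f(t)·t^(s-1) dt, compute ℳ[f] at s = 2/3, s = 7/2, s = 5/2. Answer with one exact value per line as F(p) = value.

the shared t-power comes off first: sqrt(3)*t on [0, sqrt(6)/6); exp(-3*t**2) on [sqrt(6)/6, sqrt(3)/3); exp(-3*t**2/2) on [sqrt(3)/3, sqrt(2)/2)
the power substitution comes off first: sqrt(3)*sqrt(t) on [0, 1/6); exp(-3*t) on [1/6, 1/3); exp(-3*t/2) on [1/3, 1/2)
the common scale on t comes off first: sqrt(t) on [0, 1/2); exp(-t) on [1/2, 1); exp(-t/2) on [1, 3/2)
slice at sqrt(6)/6, sqrt(3)/3, transform all 3 pieces, and sum them
over [0, sqrt(6)/6), the kernel integral of sqrt(3)*t**2 enters the sum
segment [sqrt(6)/6, sqrt(3)/3) carries t*exp(-3*t**2); integrate it
segment sqrt(3)/3 to sqrt(2)/2 holds t*exp(-3*t**2/2); add its integral

F(2/3) = 3**(1/6)*(-2**(5/6)*uppergamma(5/6, 3/4)/6 - uppergamma(5/6, 1)/6 + 2**(2/3)/32 + uppergamma(5/6, 1/2)/6 + 2**(5/6)*uppergamma(5/6, 1/2)/6)
F(7/2) = 3**(3/4)*(-88*2**(1/4)*uppergamma(9/4, 3/4) - 22*uppergamma(9/4, 1) + 2**(1/4) + 22*uppergamma(9/4, 1/2) + 88*2**(1/4)*uppergamma(9/4, 1/2))/1188
F(5/2) = 3**(1/4)*(-36*2**(3/4)*uppergamma(7/4, 3/4) - 18*uppergamma(7/4, 1) + 2**(3/4) + 18*uppergamma(7/4, 1/2) + 36*2**(3/4)*uppergamma(7/4, 1/2))/324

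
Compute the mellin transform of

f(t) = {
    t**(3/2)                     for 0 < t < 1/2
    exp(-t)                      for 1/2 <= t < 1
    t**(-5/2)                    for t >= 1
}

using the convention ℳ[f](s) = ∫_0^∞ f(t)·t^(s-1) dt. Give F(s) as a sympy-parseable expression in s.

treat the 3 regions marked off by 1/2, 1 separately and sum
∫ t**(3/2)·t^(s-1) over [0, 1/2)
on [1/2, 1): add ∫ exp(-t)·t^(s-1) dt
between 1 and ∞ the integrand is t**(-5/2)·t^(s-1)

(2*2**s*(2*s - 5)*(2*s + 3)*uppergamma(s, 1/2) - 2*2**s*(2*s - 5)*(2*s + 3)*uppergamma(s, 1) - 4*2**s*(2*s + 3) + sqrt(2)*(2*s - 5))/(2*2**s*(2*s - 5)*(2*s + 3))
  -3/2 < Re(s) < 5/2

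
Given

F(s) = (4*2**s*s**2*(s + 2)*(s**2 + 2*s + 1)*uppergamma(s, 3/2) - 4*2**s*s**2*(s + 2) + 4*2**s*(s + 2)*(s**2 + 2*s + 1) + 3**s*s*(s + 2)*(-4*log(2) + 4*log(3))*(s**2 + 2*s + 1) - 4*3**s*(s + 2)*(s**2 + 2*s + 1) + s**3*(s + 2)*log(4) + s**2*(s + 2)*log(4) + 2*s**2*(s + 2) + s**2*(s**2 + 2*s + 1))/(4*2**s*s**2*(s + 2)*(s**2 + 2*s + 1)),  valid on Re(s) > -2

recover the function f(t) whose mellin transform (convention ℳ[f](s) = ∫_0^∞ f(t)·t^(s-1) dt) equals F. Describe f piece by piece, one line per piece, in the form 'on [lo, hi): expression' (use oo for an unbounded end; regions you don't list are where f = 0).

slice at 1/2, 1, 3/2, transform all 4 pieces, and sum them
∫ over [0, 1/2) of t**2·t^(s-1) joins the sum
the [1/2, 1) slice contributes ∫ t*log(t)·t^(s-1) dt
the [1, 3/2) slice contributes ∫ log(t)·t^(s-1) dt
the [3/2, ∞) slice contributes ∫ exp(-t)·t^(s-1) dt

on [0, 1/2): t**2
on [1/2, 1): t*log(t)
on [1, 3/2): log(t)
on [3/2, oo): exp(-t)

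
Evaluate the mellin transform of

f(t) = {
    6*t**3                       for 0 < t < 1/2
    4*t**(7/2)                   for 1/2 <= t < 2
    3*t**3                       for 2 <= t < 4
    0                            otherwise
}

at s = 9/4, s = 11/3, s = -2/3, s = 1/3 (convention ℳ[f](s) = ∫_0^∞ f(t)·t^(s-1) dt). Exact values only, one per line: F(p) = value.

F(9/4) = -11783*2**(1/4)/644 + 28695*2**(3/4)/1288 + 4096*sqrt(2)/7
F(11/3) = -144*2**(2/3)/5 - 3*2**(5/6)/1376 + 3072*2**(1/6)/43 + 4718601*2**(1/3)/1280
F(-2/3) = -36*2**(1/3)/7 - 3*2**(1/6)/17 + 96*2**(5/6)/17 + 585*2**(2/3)/28
F(1/3) = -36*2**(1/3)/5 - 3*2**(1/6)/46 + 192*2**(5/6)/23 + 4617*2**(2/3)/80

decompose at 1/2, 2; ℳ[f](s) sums the 3 pieces' integrals
between 0 and 1/2 the integrand is 6*t**3·t^(s-1)
∫ 4*t**(7/2)·t^(s-1) over [1/2, 2)
on [2, 4) integrate f = 3*t**3 against the kernel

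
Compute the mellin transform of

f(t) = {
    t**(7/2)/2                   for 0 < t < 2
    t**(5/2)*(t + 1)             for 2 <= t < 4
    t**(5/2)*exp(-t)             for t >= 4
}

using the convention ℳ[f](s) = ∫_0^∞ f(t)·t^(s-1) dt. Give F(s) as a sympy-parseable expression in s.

(640*2**(2*s)*s + 1728*2**(2*s) - 32*2**(s + 1/2)*s - 96*2**(s + 1/2) + 4*s**2*uppergamma(s + 5/2, 4) + 24*s*uppergamma(s + 5/2, 4) + 35*uppergamma(s + 5/2, 4))/(4*s**2 + 24*s + 35)
  Re(s) > -7/2

invert the shared t-power to get t**(3/2)/2 on [0, 2); sqrt(t)*(t + 1) on [2, 4); sqrt(t)*exp(-t) on [4, ∞)
invert the shared t-power to get t/2 on [0, 2); t + 1 on [2, 4); exp(-t) on [4, ∞)
peel off the common scale on t: t on [0, 1); 2*t + 1 on [1, 2); exp(-2*t) on [2, ∞)
breakpoints 2, 4: one integral from each of the 3 segments
piece [0, 2): integrate t**(7/2)/2 against the kernel
segment 2 to 4 holds t**(5/2)*(t + 1); add its integral
over [4, ∞), the kernel integral of t**(5/2)*exp(-t) enters the sum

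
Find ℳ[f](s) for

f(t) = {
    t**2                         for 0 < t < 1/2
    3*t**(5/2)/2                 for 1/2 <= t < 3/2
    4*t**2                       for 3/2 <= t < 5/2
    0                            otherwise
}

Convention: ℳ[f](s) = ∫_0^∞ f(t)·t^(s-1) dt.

the 3 pieces separated at 1/2, 3/2 each add one integral
∫ t**2·t^(s-1) over [0, 1/2)
between 1/2 and 3/2 the integrand is 3*t**(5/2)/2·t^(s-1)
segment [3/2, 5/2) carries 4*t**2; integrate it

(-72*3**s*(2*s + 5) + 27*sqrt(2)*3**(s + 1/2)*(s + 2) + 200*5**s*(2*s + 5) + 4*s - 3*sqrt(2)*(s + 2) + 10)/(8*2**s*(s + 2)*(2*s + 5))
  Re(s) > -2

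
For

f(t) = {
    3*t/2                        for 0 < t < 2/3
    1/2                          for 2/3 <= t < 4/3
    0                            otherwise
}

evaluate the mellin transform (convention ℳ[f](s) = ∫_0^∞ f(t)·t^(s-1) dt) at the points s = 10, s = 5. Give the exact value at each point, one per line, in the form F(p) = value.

F(10) = 2885888/3247695
F(5) = 1568/3645

invert the common scale on t to get t on [0, 1); 1/2 on [1, 2)
split f at 2/3: ℳ[f](s) collects 2 kernel integrals
∫ over [0, 2/3) of 3*t/2·t^(s-1) joins the sum
∫ 1/2·t^(s-1) over [2/3, 4/3)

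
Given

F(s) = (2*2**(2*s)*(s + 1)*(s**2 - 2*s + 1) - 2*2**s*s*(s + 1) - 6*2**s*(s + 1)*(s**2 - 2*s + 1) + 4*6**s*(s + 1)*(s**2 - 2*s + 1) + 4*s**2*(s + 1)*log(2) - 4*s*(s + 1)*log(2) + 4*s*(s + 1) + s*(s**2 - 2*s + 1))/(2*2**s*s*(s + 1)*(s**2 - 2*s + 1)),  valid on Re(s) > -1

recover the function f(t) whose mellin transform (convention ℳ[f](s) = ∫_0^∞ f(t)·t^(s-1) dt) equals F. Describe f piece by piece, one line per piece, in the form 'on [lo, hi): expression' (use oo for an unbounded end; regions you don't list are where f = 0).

slice at 1/2, 1, 2, transform all 4 pieces, and sum them
segment 0 to 1/2 holds t; add its integral
the [1/2, 1) slice contributes ∫ log(t)/t·t^(s-1) dt
over [1, 2), the kernel integral of 3 enters the sum
[2, 3) adds the kernel integral of 2

on [0, 1/2): t
on [1/2, 1): log(t)/t
on [1, 2): 3
on [2, 3): 2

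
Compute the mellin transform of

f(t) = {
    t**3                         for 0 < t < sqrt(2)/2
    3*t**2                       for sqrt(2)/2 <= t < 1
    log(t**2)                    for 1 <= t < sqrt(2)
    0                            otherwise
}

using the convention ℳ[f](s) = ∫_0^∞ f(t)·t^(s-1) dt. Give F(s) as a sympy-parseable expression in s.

reversing the power substitution: t**(3/2) on [0, 1/2); 3*t on [1/2, 1); log(t) on [1, 2)
treat the 3 regions marked off by sqrt(2)/2, 1 separately and sum
for t in [0, sqrt(2)/2): the term is ∫ t**3·t^(s-1)
segment [sqrt(2)/2, 1) carries 3*t**2; integrate it
segment [1, sqrt(2)) carries log(t**2); integrate it

(sqrt(2)/2)**s*(12*2**(s/2)*s**2*(s + 3) + 8*2**(s/2)*(s + 2)*(s + 3) + 4*2**s*s*(s + 2)*(s + 3)*log(2) - 8*2**s*(s + 2)*(s + 3) + sqrt(2)*s**2*(s + 2) - 6*s**2*(s + 3))/(4*s**2*(s + 2)*(s + 3))
  Re(s) > -3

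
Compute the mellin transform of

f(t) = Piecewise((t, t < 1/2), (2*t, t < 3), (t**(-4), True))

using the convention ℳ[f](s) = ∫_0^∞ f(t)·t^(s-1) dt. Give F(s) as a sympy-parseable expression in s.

slice at 1/2, 3, transform all 3 pieces, and sum them
segment 0 to 1/2 holds t; add its integral
the [1/2, 3) slice contributes ∫ 2*t·t^(s-1) dt
segment [3, ∞) carries t**(-4); integrate it

(970*6**s*s - 3890*6**s - 81*s + 324)/(162*2**s*(s**2 - 3*s - 4))
  -1 < Re(s) < 4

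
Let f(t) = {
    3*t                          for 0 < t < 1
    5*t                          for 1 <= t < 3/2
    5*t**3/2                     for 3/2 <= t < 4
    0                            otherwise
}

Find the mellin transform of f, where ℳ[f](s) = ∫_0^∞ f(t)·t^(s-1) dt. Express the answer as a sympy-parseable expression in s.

treat the 3 regions marked off by 1, 3/2 separately and sum
the [0, 1) slice contributes ∫ 3*t·t^(s-1) dt
on [1, 3/2): add ∫ 5*t·t^(s-1) dt
∫ over [3/2, 4) of 5*t**3/2·t^(s-1) joins the sum

(2560*2**(2*s)*(s + 1) - 135*(3/2)**s*(s + 1) - 32*s - 96 + 120*3**s*(s + 3)/2**s)/(16*(s + 1)*(s + 3))
  Re(s) > -1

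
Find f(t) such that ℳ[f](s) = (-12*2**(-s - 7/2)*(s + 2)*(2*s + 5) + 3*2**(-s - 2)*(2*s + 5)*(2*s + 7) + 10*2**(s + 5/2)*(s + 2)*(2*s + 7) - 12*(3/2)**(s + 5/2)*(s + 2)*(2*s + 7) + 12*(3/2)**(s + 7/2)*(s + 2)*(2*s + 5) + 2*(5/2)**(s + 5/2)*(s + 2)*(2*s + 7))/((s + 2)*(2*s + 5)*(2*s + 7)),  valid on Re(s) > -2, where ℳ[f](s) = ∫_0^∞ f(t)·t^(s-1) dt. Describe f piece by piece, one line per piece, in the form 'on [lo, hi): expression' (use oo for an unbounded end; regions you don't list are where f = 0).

decompose at 1/2, 3/2, 2; ℳ[f](s) sums the 4 pieces' integrals
over [0, 1/2), the kernel integral of 3*t**2 enters the sum
∫ 6*t**(7/2)·t^(s-1) over [1/2, 3/2)
on [3/2, 2): add ∫ 6*t**(5/2)·t^(s-1) dt
on [2, 5/2): add ∫ t**(5/2)·t^(s-1) dt

on [0, 1/2): 3*t**2
on [1/2, 3/2): 6*t**(7/2)
on [3/2, 2): 6*t**(5/2)
on [2, 5/2): t**(5/2)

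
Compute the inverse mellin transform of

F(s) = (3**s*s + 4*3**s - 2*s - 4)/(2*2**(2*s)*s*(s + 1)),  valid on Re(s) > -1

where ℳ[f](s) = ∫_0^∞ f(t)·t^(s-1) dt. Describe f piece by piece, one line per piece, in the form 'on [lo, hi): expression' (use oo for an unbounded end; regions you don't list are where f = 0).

on [0, 1/4): 2*t
on [1/4, 3/4): 2 - 2*t

invert the common scale on t to get t on [0, 1/2); 2 - t on [1/2, 3/2)
f breaks at 1/4 into 2 integrals to sum
over [0, 1/4), the kernel integral of 2*t enters the sum
segment 1/4 to 3/4 holds (2 - 2*t); add its integral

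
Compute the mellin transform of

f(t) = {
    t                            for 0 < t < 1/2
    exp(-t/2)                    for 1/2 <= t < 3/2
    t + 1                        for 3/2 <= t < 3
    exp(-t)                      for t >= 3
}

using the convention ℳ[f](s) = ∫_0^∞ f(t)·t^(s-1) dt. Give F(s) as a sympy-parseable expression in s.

(2*2**s*s*(s + 1)*uppergamma(s, 3) - 5*3**s*s - 2*3**s + 2*4**s*s*(s + 1)*uppergamma(s, 1/4) - 2*4**s*s*(s + 1)*uppergamma(s, 3/4) + 8*6**s*s + 2*6**s + s)/(2*2**s*s*(s + 1))
  Re(s) > -1

along the cuts 1/2, 3/2, 3, ℳ[f](s) splits into 4 integrals
on [0, 1/2): add ∫ t·t^(s-1) dt
on [1/2, 3/2): add ∫ exp(-t/2)·t^(s-1) dt
[3/2, 3) adds the kernel integral of (t + 1)
over [3, ∞), the kernel integral of exp(-t) enters the sum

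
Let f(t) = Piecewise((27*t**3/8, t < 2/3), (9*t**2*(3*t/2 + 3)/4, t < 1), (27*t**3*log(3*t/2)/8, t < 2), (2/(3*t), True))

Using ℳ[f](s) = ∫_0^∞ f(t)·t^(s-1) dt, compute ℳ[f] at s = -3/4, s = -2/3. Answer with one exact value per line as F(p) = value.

strip the common scale on t: t**3 on [0, 1); t**2*(t + 3) on [1, 3/2); t**3*log(t) on [3/2, 3); …
invert the shared t-power to get t on [0, 1); t + 3 on [1, 3/2); t*log(t) on [3/2, 3); …
summing 4 kernel integrals split by 2/3, 1, 2 yields ℳ[f](s)
on [0, 2/3): add ∫ 27*t**3/8·t^(s-1) dt
for t in [2/3, 1): the term is ∫ 9*t**2*(3*t/2 + 3)/4·t^(s-1)
between 1 and 2 the integrand is 27*t**3*log(3*t/2)/8·t^(s-1)
segment 2 to ∞ holds 2/(3*t); add its integral

F(-3/4) = -6*2**(1/4)*3**(3/4)/5 - 18*2**(1/4)/7 + log(2*3**(-2 + 6*2**(1/4))*sqrt(6)) + 227/30
F(-2/3) = -583*2**(1/3)/245 - 9*2**(1/3)*3**(2/3)/8 - 81*log(3)/56 + 81*log(2)/56 + 5589/784 + 81*2**(1/3)*log(3)/14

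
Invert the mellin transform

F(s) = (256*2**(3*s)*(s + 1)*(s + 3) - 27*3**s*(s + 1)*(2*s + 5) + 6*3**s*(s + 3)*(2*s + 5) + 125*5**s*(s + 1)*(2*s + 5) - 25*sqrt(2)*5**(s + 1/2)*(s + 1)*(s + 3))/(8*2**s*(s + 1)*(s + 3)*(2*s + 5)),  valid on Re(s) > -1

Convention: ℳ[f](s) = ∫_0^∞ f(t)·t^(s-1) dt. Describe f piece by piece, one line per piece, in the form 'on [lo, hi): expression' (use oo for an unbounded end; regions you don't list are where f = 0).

the 3 pieces separated at 3/2, 5/2 each add one integral
segment 0 to 3/2 holds t/2; add its integral
[3/2, 5/2) adds the kernel integral of t**3
the [5/2, 4) slice contributes ∫ t**(5/2)/2·t^(s-1) dt

on [0, 3/2): t/2
on [3/2, 5/2): t**3
on [5/2, 4): t**(5/2)/2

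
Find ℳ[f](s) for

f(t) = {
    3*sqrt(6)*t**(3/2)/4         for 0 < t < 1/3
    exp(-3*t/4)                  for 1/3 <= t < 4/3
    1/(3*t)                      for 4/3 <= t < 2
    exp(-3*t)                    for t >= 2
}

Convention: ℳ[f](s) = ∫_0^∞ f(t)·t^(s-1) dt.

(24**s*(s - 1)*(2*s + 3)*uppergamma(s, 1/4) - 24**s*(s - 1)*(2*s + 3)*uppergamma(s, 1) - 24**s*(2*s + 3)/4 + 36**s*(2*s + 3)/6 + 6**s*(s - 1)*(2*s + 3)*uppergamma(s, 6) + sqrt(2)*6**s*(s - 1)/2)/(18**s*(s - 1)*(2*s + 3))
  Re(s) > -3/2

invert the common scale on t to get t**(3/2) on [0, 1/2); exp(-t/2) on [1/2, 2); 1/(2*t) on [2, 3); …
slice at 1/3, 4/3, 2, transform all 4 pieces, and sum them
[0, 1/3) adds the kernel integral of 3*sqrt(6)*t**(3/2)/4
segment [1/3, 4/3) carries exp(-3*t/4); integrate it
[4/3, 2) adds the kernel integral of 1/(3*t)
[2, ∞) adds the kernel integral of exp(-3*t)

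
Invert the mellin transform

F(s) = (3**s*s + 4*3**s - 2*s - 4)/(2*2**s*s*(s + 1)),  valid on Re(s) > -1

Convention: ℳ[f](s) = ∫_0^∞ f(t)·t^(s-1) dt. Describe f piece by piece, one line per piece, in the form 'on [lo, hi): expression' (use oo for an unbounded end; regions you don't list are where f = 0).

split f at 1/2: ℳ[f](s) collects 2 kernel integrals
on [0, 1/2) integrate f = t against the kernel
over [1/2, 3/2), the kernel integral of (2 - t) enters the sum

on [0, 1/2): t
on [1/2, 3/2): 2 - t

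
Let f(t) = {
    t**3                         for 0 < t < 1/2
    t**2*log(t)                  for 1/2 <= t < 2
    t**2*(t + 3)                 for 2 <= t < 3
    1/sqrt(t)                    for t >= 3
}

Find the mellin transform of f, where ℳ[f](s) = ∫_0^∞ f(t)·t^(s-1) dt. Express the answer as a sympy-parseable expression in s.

back out the shared t-power: t on [0, 1/2); log(t) on [1/2, 2); t + 3 on [2, 3); …
linearity at 1/2, 2, 3 turns ℳ[f](s) into 4 summed integrals
[0, 1/2) adds the kernel integral of t**3
segment [1/2, 2) carries t**2*log(t); integrate it
on [2, 3): add ∫ t**2*(t + 3)·t^(s-1) dt
on [3, ∞): add ∫ 1/sqrt(t)·t^(s-1) dt

(480*2**(2*s)*(1 - 2*s)*(s + 2)**2 + 96*2**(2*s)*(s + 2)*(s + 3)*(2*s - 1)*log(2) - 288*2**(2*s)*(s + 2)*(2*s - 1) - 96*2**(2*s)*(s + 3)*(2*s - 1) - 16*sqrt(3)*6**s*(s + 2)**2*(s + 3) + 1296*6**s*(s + 2)**2*(2*s - 1) + 648*6**s*(s + 2)*(2*s - 1) + 3*(s + 2)**2*(2*s - 1) + 6*(s + 2)*(s + 3)*(2*s - 1)*log(2) + 6*(s + 3)*(2*s - 1))/(24*2**s*(s + 2)**2*(s + 3)*(2*s - 1))
  -3 < Re(s) < 1/2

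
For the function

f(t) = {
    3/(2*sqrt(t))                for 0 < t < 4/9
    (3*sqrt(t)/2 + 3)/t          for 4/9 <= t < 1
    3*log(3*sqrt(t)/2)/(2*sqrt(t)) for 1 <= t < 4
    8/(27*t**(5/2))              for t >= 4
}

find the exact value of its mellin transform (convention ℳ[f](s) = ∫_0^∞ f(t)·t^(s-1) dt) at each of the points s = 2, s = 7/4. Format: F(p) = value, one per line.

undo the shared t-power: 3*sqrt(t)/2 on [0, 4/9); 3*sqrt(t)/2 + 3 on [4/9, 1); 3*sqrt(t)*log(3*sqrt(t)/2)/2 on [1, 4); …
undo the power substitution: 3*t/2 on [0, 2/3); 3*t/2 + 3 on [2/3, 1); 3*t*log(3*t/2)/2 on [1, 2); …
reversing the common scale on t: t on [0, 1); t + 3 on [1, 3/2); t*log(t) on [3/2, 3); …
breakpoints 4/9, 1, 4: one integral from each of the 4 segments
for t in [0, 4/9): the term is ∫ 3/(2*sqrt(t))·t^(s-1)
for t in [4/9, 1): the term is ∫ (3*sqrt(t)/2 + 3)/t·t^(s-1)
for t in [1, 4): the term is ∫ 3*log(3*sqrt(t)/2)/(2*sqrt(t))·t^(s-1)
[4, ∞) adds the kernel integral of 8/(27*t**(5/2))

F(2) = 17/27 + log(2) + 7*log(3)
F(7/4) = -3688*sqrt(2)/2025 - 8*sqrt(6)/9 - 6*log(3)/5 + 6*log(2)/5 + 142/25 + 24*sqrt(2)*log(3)/5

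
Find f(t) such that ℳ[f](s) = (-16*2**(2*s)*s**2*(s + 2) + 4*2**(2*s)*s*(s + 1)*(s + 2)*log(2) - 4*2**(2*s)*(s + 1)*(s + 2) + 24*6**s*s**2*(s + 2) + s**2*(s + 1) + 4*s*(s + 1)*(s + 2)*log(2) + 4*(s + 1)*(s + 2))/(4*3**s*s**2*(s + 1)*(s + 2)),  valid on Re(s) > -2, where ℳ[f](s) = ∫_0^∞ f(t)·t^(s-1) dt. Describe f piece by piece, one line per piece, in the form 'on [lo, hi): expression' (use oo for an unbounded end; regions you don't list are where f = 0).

undo the common scale on t: t**2 on [0, 1/2); log(t) on [1/2, 2); 2*t on [2, 3)
along the cuts 1/3, 4/3, ℳ[f](s) splits into 3 integrals
the [0, 1/3) slice contributes ∫ 9*t**2/4·t^(s-1) dt
on [1/3, 4/3): add ∫ log(3*t/2)·t^(s-1) dt
over [4/3, 2), the kernel integral of 3*t enters the sum

on [0, 1/3): 9*t**2/4
on [1/3, 4/3): log(3*t/2)
on [4/3, 2): 3*t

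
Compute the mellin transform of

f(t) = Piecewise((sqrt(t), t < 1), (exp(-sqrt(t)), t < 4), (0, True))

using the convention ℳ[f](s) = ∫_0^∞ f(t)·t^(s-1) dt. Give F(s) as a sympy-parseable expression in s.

strip the power substitution: t on [0, 1); exp(-t) on [1, 2)
summing 2 kernel integrals split by 1 yields ℳ[f](s)
the [0, 1) slice contributes ∫ sqrt(t)·t^(s-1) dt
segment [1, 4) carries exp(-sqrt(t)); integrate it

2*((2*s + 1)*uppergamma(2*s, 1) - (2*s + 1)*uppergamma(2*s, 2) + 1)/(2*s + 1)
  Re(s) > -1/2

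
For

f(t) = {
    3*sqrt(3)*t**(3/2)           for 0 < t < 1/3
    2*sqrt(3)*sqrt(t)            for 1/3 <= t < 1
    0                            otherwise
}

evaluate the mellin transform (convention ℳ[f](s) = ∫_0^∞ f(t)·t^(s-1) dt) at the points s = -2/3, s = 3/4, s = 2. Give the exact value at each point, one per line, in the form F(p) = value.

reversing the common scale on t: t**(3/2) on [0, 1); 2*sqrt(t) on [1, 3)
along the cuts 1/3, ℳ[f](s) splits into 2 integrals
for t in [0, 1/3): the term is ∫ 3*sqrt(3)*t**(3/2)·t^(s-1)
for t in [1/3, 1): the term is ∫ 2*sqrt(3)*sqrt(t)·t^(s-1)

F(-2/3) = -12*sqrt(3) + 66*3**(2/3)/5
F(3/4) = -52*3**(1/4)/135 + 8*sqrt(3)/5
F(2) = -2/35 + 4*sqrt(3)/5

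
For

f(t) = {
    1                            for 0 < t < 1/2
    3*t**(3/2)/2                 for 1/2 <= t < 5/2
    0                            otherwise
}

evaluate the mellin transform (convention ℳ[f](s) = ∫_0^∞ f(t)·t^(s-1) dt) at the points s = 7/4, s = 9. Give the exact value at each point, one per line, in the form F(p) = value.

F(7/4) = 2**(1/4)*(-21*sqrt(2) + 104 + 2625*sqrt(2)*5**(1/4))/728
F(9) = -sqrt(2)/14336 + 1/4608 + 9765625*sqrt(10)/14336

slice at 1/2, transform all 2 pieces, and sum them
piece [0, 1/2): integrate 1 against the kernel
[1/2, 5/2) adds the kernel integral of 3*t**(3/2)/2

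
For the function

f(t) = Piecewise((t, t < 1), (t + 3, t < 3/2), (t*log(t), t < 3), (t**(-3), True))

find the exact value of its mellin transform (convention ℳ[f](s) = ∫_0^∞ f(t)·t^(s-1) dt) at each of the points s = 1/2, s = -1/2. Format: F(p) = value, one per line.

F(1/2) = -6 - 178*sqrt(3)/135 + log(2**(sqrt(6)/2)*3**(-sqrt(6)/2 + 2*sqrt(3))) + 23*sqrt(6)/6
F(-1/2) = -2266*sqrt(3)/567 + sqrt(6) + log(2**(sqrt(6))*3**(-sqrt(6) + 2*sqrt(3))) + 6

treat the 4 regions marked off by 1, 3/2, 3 separately and sum
the [0, 1) slice contributes ∫ t·t^(s-1) dt
over [1, 3/2), the kernel integral of (t + 3) enters the sum
over [3/2, 3), the kernel integral of t*log(t) enters the sum
piece [3, ∞): integrate t**(-3) against the kernel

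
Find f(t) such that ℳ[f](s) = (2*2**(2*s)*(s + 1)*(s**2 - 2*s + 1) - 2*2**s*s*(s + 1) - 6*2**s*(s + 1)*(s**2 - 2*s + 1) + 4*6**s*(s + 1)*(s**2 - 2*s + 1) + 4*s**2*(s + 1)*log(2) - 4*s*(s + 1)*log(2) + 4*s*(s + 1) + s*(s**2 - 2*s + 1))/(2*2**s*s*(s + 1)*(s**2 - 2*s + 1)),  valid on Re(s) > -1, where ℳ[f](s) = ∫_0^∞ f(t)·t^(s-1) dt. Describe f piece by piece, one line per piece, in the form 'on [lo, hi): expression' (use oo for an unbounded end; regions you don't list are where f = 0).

f breaks at 1/2, 1, 2 into 4 integrals to sum
∫ over [0, 1/2) of t·t^(s-1) joins the sum
the [1/2, 1) slice contributes ∫ log(t)/t·t^(s-1) dt
between 1 and 2 the integrand is 3·t^(s-1)
over [2, 3), the kernel integral of 2 enters the sum

on [0, 1/2): t
on [1/2, 1): log(t)/t
on [1, 2): 3
on [2, 3): 2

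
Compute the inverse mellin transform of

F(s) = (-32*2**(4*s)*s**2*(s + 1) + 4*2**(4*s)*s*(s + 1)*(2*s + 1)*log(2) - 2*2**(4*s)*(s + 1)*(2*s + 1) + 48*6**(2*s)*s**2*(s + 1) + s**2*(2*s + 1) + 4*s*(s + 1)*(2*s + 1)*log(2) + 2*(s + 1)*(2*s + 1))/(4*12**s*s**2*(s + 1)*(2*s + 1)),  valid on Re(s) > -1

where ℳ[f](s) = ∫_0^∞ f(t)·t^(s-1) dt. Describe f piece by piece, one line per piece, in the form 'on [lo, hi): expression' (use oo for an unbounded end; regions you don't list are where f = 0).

remove the common scale on t first: t on [0, 1/4); log(sqrt(t)) on [1/4, 4); 2*sqrt(t) on [4, 9)
peel off the power substitution: t**2 on [0, 1/2); log(t) on [1/2, 2); 2*t on [2, 3)
split f at 1/12, 4/3: ℳ[f](s) collects 3 kernel integrals
piece [0, 1/12): integrate 3*t against the kernel
[1/12, 4/3) adds the kernel integral of log(sqrt(3)*sqrt(t))
over [4/3, 3), the kernel integral of 2*sqrt(3)*sqrt(t) enters the sum

on [0, 1/12): 3*t
on [1/12, 4/3): log(sqrt(3)*sqrt(t))
on [4/3, 3): 2*sqrt(3)*sqrt(t)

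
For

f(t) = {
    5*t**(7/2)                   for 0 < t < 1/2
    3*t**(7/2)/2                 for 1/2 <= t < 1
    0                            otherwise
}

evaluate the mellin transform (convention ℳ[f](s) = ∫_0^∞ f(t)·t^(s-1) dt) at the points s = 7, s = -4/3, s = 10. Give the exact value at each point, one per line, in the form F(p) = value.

f breaks at 1/2 into 2 integrals to sum
for t in [0, 1/2): the term is ∫ 5*t**(7/2)·t^(s-1)
∫ 3*t**(7/2)/2·t^(s-1) over [1/2, 1)

F(7) = sqrt(2)/6144 + 1/7
F(-4/3) = 21*2**(5/6)/104 + 9/13
F(10) = 7*sqrt(2)/442368 + 1/9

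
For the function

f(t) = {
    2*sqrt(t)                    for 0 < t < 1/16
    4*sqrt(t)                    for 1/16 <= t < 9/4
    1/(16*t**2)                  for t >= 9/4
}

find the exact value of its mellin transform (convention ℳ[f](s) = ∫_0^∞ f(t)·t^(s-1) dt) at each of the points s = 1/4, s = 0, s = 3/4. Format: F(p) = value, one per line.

F(1/4) = -1/3 + 2270*sqrt(6)/567
F(0) = 1783/162
F(3/4) = -1/20 + 487*sqrt(6)/135

reversing the power substitution: 2*t on [0, 1/4); 4*t on [1/4, 3/2); 1/(16*t**4) on [3/2, ∞)
strip the common scale on t: t on [0, 1/2); 2*t on [1/2, 3); t**(-4) on [3, ∞)
summing 3 kernel integrals split by 1/16, 9/4 yields ℳ[f](s)
for t in [0, 1/16): the term is ∫ 2*sqrt(t)·t^(s-1)
piece [1/16, 9/4): integrate 4*sqrt(t) against the kernel
the [9/4, ∞) slice contributes ∫ 1/(16*t**2)·t^(s-1) dt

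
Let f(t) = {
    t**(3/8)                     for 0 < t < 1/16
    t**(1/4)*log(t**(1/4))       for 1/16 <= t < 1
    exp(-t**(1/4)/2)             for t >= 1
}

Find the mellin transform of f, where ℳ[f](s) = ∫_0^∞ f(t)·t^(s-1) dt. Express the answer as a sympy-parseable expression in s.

back out the power substitution: t**(3/4) on [0, 1/4); sqrt(t)*log(sqrt(t)) on [1/4, 1); exp(-sqrt(t)/2) on [1, ∞)
reversing the power substitution: t**(3/2) on [0, 1/2); t*log(t) on [1/2, 1); exp(-t/2) on [1, ∞)
decompose at 1/16, 1; ℳ[f](s) sums the 3 pieces' integrals
on [0, 1/16): add ∫ t**(3/8)·t^(s-1) dt
for t in [1/16, 1): the term is ∫ t**(1/4)*log(t**(1/4))·t^(s-1)
the [1, ∞) slice contributes ∫ exp(-t**(1/4)/2)·t^(s-1) dt

2*(2*2**(8*s)*(8*s + 3)*(16*s**2 + 8*s + 1)*uppergamma(4*s, 1/2) - 2*2**(4*s)*(8*s + 3) + 4*s*(8*s + 3)*log(2) + 8*s + (8*s + 3)*log(2) + sqrt(2)*(16*s**2 + 8*s + 1) + 3)/(2**(4*s)*(8*s + 3)*(16*s**2 + 8*s + 1))
  Re(s) > -3/8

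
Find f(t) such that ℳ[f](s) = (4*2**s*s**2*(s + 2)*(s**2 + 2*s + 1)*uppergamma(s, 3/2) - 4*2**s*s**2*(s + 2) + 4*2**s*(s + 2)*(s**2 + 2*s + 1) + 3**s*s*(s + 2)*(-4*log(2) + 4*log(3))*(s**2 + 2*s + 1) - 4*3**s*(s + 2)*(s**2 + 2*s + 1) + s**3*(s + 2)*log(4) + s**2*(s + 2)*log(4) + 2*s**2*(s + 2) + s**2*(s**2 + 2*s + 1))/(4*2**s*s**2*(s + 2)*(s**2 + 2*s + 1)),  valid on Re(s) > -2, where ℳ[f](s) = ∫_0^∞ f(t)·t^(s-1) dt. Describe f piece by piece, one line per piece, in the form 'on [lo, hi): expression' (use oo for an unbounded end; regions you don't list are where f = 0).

on [0, 1/2): t**2
on [1/2, 1): t*log(t)
on [1, 3/2): log(t)
on [3/2, oo): exp(-t)

the 4 pieces separated at 1/2, 1, 3/2 each add one integral
on [0, 1/2) integrate f = t**2 against the kernel
between 1/2 and 1 the integrand is t*log(t)·t^(s-1)
segment [1, 3/2) carries log(t); integrate it
between 3/2 and ∞ the integrand is exp(-t)·t^(s-1)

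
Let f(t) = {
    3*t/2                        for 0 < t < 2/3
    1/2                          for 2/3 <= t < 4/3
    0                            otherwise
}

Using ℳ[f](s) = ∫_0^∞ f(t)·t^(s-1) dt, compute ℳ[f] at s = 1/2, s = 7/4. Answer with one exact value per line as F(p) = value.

F(1/2) = -sqrt(6)/9 + 2*sqrt(3)/3
F(7/4) = 4*2**(3/4)*3**(1/4)*(3 + 22*2**(3/4))/693

invert the common scale on t to get t on [0, 1); 1/2 on [1, 2)
the 2 pieces separated at 2/3 each add one integral
the [0, 2/3) slice contributes ∫ 3*t/2·t^(s-1) dt
the [2/3, 4/3) slice contributes ∫ 1/2·t^(s-1) dt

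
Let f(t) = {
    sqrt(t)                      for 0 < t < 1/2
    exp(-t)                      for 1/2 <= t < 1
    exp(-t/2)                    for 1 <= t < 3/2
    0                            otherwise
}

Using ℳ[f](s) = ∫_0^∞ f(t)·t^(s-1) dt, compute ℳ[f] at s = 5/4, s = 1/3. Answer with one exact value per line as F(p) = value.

F(5/4) = -2*2**(1/4)*uppergamma(5/4, 3/4) - uppergamma(5/4, 1) + 2**(1/4)/7 + uppergamma(5/4, 1/2) + 2*2**(1/4)*uppergamma(5/4, 1/2)
F(1/3) = -2**(1/3)*uppergamma(1/3, 3/4) - uppergamma(1/3, 1) + uppergamma(1/3, 1/2) + 3*2**(1/6)/5 + 2**(1/3)*uppergamma(1/3, 1/2)

summing 3 kernel integrals split by 1/2, 1 yields ℳ[f](s)
for t in [0, 1/2): the term is ∫ sqrt(t)·t^(s-1)
on [1/2, 1) integrate f = exp(-t) against the kernel
the [1, 3/2) slice contributes ∫ exp(-t/2)·t^(s-1) dt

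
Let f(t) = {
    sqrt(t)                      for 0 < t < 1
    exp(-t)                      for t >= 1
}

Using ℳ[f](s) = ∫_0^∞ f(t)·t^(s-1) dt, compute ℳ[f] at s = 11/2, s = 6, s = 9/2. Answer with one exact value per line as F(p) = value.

F(11/2) = (E*(16 + 2835*sqrt(pi)*erfc(1)) + 11490)*exp(-1)/96
F(6) = 2/13 + 326*exp(-1)
F(9/2) = (E*(16 + 525*sqrt(pi)*erfc(1)) + 2110)*exp(-1)/80

cuts at 1: linearity sums the 2 kernel integrals
between 0 and 1 the integrand is sqrt(t)·t^(s-1)
segment [1, ∞) carries exp(-t); integrate it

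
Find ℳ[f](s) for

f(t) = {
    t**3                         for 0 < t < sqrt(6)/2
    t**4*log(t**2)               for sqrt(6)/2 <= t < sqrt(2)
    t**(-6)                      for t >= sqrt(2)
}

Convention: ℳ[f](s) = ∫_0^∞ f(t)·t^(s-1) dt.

(32*2**s*(s - 6)*(s + 2)*(s + 3)*log(2) - 64*2**s*(s - 6)*(s + 3) + 64*2**s*(s - 6)*(s + 3)*log(2) - 2**s*(s + 3)*(4*s + (s + 2)**2 + 12) + 3**(s/2)*(s - 6)*(s + 2)*(s + 3)*(-18*log(3) + 18*log(2)) + 3**(s/2)*(s - 6)*(s + 3)*(-36*log(3) + 36*log(2)) + 36*3**(s/2)*(s - 6)*(s + 3) + 6*3**(s/2)*sqrt(6)*(s - 6)*(4*s + (s + 2)**2 + 12))/(8*2**(s/2)*(s - 6)*(s + 3)*(4*s + (s + 2)**2 + 12))
  -3 < Re(s) < 6

remove the shared t-power first: t on [0, sqrt(6)/2); t**2*log(t**2) on [sqrt(6)/2, sqrt(2)); t**(-8) on [sqrt(2), ∞)
strip the power substitution: sqrt(t) on [0, 3/2); t*log(t) on [3/2, 2); t**(-4) on [2, ∞)
linearity at sqrt(6)/2, sqrt(2) turns ℳ[f](s) into 3 summed integrals
∫ over [0, sqrt(6)/2) of t**3·t^(s-1) joins the sum
on [sqrt(6)/2, sqrt(2)) integrate f = t**4*log(t**2) against the kernel
between sqrt(2) and ∞ the integrand is t**(-6)·t^(s-1)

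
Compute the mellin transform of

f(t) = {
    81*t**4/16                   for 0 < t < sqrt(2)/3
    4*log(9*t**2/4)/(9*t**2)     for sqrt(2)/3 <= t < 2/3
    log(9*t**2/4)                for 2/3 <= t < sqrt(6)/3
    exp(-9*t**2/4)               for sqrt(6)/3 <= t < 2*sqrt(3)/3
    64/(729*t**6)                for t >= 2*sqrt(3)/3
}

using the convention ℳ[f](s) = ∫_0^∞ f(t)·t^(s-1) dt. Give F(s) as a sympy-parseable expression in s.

peel off the common scale on t: t**4 on [0, sqrt(2)/2); log(t**2)/t**2 on [sqrt(2)/2, 1); log(t**2) on [1, sqrt(6)/2); …
remove the power substitution first: t**2 on [0, 1/2); log(t)/t on [1/2, 1); log(t) on [1, 3/2); …
along the cuts sqrt(2)/3, 2/3, sqrt(6)/3, 2*sqrt(3)/3, ℳ[f](s) splits into 5 integrals
over [0, sqrt(2)/3), the kernel integral of 81*t**4/16 enters the sum
∫ 4*log(9*t**2/4)/(9*t**2)·t^(s-1) over [sqrt(2)/3, 2/3)
∫ over [2/3, sqrt(6)/3) of log(9*t**2/4)·t^(s-1) joins the sum
on [sqrt(6)/3, 2*sqrt(3)/3): add ∫ exp(-9*t**2/4)·t^(s-1) dt
[2*sqrt(3)/3, ∞) adds the kernel integral of 64/(729*t**6)

(27*2**(s/2)*s**2*(s/2 - 3)*(s/2 + 2)*(s**2/4 - s + 1)*uppergamma(s/2, 3/2) - 27*2**(s/2)*s**2*(s/2 - 3)*(s/2 + 2)*(s**2/4 - s + 1)*uppergamma(s/2, 3) - 27*2**(s/2)*s**2*(s/2 - 3)*(s/2 + 2) + 108*2**(s/2)*(s/2 - 3)*(s/2 + 2)*(s**2/4 - s + 1) - 54*3**(s/2)*s*(s/2 - 3)*(s/2 + 2)*(s**2/4 - s + 1)*log(2) + 54*3**(s/2)*s*(s/2 - 3)*(s/2 + 2)*(s**2/4 - s + 1)*log(3) - 108*3**(s/2)*(s/2 - 3)*(s/2 + 2)*(s**2/4 - s + 1) - 6**(s/2)*s**2*(s/2 + 2)*(s**2/4 - s + 1) + 27*s**3*(s/2 - 3)*(s/2 + 2)*log(2) - 54*s**2*(s/2 - 3)*(s/2 + 2)*log(2) + 54*s**2*(s/2 - 3)*(s/2 + 2) + 27*s**2*(s/2 - 3)*(s**2/4 - s + 1)/4)/(54*2**(s/2)*(3/2)**s*s**2*(s/2 - 3)*(s/2 + 2)*(s**2/4 - s + 1))
  -4 < Re(s) < 6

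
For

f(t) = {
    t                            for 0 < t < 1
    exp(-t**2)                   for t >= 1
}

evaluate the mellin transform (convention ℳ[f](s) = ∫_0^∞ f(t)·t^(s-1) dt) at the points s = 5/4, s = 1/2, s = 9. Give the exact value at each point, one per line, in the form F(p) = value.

peel off the power substitution: sqrt(t) on [0, 1); exp(-t) on [1, ∞)
treat the 2 regions marked off by 1 separately and sum
on [0, 1) integrate f = t against the kernel
segment [1, ∞) carries exp(-t**2); integrate it

F(5/4) = uppergamma(5/8, 1)/2 + 4/9
F(1/2) = uppergamma(1/4, 1)/2 + 2/3
F(9) = (E*(16 + 525*sqrt(pi)*erfc(1)) + 2110)*exp(-1)/160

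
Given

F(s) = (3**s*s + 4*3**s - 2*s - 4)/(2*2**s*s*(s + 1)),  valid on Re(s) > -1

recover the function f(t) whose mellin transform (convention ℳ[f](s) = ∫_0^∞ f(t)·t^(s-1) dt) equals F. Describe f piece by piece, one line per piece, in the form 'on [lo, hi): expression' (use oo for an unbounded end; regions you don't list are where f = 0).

integrate the 2 segments split at 1/2, then add the results
piece [0, 1/2): integrate t against the kernel
[1/2, 3/2) adds the kernel integral of (2 - t)

on [0, 1/2): t
on [1/2, 3/2): 2 - t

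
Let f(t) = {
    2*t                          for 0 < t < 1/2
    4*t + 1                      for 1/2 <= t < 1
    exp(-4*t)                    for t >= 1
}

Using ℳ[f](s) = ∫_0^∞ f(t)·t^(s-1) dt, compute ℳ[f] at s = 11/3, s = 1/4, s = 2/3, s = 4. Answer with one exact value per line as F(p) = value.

invert the common scale on t to get t on [0, 1); 2*t + 1 on [1, 2); exp(-2*t) on [2, ∞)
cuts at 1/2, 1: linearity sums the 3 kernel integrals
the [0, 1/2) slice contributes ∫ 2*t·t^(s-1) dt
on [1/2, 1): add ∫ (4*t + 1)·t^(s-1) dt
piece [1, ∞): integrate exp(-4*t) against the kernel

F(11/3) = -75*2**(1/3)/2464 + 2**(2/3)*uppergamma(11/3, 4)/256 + 87/77
F(1/4) = -12*2**(3/4)/5 + sqrt(2)*uppergamma(1/4, 4)/2 + 36/5
F(2/3) = -21*2**(1/3)/20 + 2**(2/3)*uppergamma(2/3, 4)/4 + 39/10
F(4) = 71*exp(-4)/128 + 327/320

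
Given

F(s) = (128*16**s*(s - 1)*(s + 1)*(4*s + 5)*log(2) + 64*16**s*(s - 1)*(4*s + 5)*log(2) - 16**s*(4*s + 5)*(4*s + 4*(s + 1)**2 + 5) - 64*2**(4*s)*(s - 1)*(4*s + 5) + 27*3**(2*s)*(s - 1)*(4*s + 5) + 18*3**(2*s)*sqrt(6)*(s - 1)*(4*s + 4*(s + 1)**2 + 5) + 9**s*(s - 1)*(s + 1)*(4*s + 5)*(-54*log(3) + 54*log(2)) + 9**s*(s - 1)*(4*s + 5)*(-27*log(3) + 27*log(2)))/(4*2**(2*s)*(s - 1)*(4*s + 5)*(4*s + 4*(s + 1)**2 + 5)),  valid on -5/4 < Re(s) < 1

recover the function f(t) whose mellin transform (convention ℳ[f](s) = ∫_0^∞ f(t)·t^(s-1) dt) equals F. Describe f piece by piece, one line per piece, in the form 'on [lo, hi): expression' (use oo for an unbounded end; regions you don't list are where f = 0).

on [0, 9/4): t**(5/4)
on [9/4, 4): t**(3/2)*log(sqrt(t))
on [4, oo): 1/t

invert the shared t-power to get t**(1/4) on [0, 9/4); sqrt(t)*log(sqrt(t)) on [9/4, 4); t**(-2) on [4, ∞)
undo the power substitution: sqrt(t) on [0, 3/2); t*log(t) on [3/2, 2); t**(-4) on [2, ∞)
integrate the 3 segments split at 9/4, 4, then add the results
piece [0, 9/4): integrate t**(5/4) against the kernel
∫ over [9/4, 4) of t**(3/2)*log(sqrt(t))·t^(s-1) joins the sum
segment [4, ∞) carries 1/t; integrate it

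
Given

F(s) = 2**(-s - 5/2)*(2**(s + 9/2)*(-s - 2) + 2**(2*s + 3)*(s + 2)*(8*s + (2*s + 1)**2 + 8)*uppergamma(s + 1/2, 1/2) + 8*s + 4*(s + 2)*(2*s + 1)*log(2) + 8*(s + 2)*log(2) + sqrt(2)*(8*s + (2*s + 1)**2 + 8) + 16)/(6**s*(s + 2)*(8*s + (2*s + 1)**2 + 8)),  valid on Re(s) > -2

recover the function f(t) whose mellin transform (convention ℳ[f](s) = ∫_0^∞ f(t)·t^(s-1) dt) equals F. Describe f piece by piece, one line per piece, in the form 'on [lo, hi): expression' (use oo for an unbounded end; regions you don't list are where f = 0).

back out the common scale on t: 4*t**2 on [0, 1/4); 2*sqrt(2)*t**(3/2)*log(2*t) on [1/4, 1/2); sqrt(2)*sqrt(t)*exp(-t) on [1/2, ∞)
invert the common scale on t to get t**2 on [0, 1/2); t**(3/2)*log(t) on [1/2, 1); sqrt(t)*exp(-t/2) on [1, ∞)
peel off the shared t-power: t**(3/2) on [0, 1/2); t*log(t) on [1/2, 1); exp(-t/2) on [1, ∞)
linearity at 1/12, 1/6 turns ℳ[f](s) into 3 summed integrals
between 0 and 1/12 the integrand is 36*t**2·t^(s-1)
the [1/12, 1/6) slice contributes ∫ 6*sqrt(6)*t**(3/2)*log(6*t)·t^(s-1) dt
for t in [1/6, ∞): the term is ∫ sqrt(6)*sqrt(t)*exp(-3*t)·t^(s-1)

on [0, 1/12): 36*t**2
on [1/12, 1/6): 6*sqrt(6)*t**(3/2)*log(6*t)
on [1/6, oo): sqrt(6)*sqrt(t)*exp(-3*t)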